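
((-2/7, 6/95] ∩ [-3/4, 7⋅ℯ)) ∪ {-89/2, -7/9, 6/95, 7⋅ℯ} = {-89/2, -7/9, 7⋅ℯ} ∪ (-2/7, 6/95]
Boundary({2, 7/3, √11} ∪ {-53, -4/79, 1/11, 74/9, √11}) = {-53, -4/79, 1/11, 2, 7/3, 74/9, √11}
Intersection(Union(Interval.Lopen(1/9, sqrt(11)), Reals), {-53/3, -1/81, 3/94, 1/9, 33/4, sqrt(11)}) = {-53/3, -1/81, 3/94, 1/9, 33/4, sqrt(11)}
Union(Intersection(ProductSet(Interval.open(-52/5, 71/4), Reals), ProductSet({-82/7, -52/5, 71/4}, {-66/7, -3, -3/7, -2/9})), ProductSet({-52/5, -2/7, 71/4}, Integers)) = ProductSet({-52/5, -2/7, 71/4}, Integers)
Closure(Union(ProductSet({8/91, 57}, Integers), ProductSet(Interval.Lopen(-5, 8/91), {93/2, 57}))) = Union(ProductSet({8/91, 57}, Integers), ProductSet(Interval(-5, 8/91), {93/2, 57}))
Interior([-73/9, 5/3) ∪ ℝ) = (-∞, ∞)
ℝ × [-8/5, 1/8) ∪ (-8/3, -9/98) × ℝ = ((-8/3, -9/98) × ℝ) ∪ (ℝ × [-8/5, 1/8))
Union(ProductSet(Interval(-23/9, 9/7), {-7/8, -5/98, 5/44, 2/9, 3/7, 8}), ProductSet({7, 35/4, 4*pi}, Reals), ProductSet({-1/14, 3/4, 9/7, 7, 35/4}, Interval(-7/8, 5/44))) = Union(ProductSet({7, 35/4, 4*pi}, Reals), ProductSet({-1/14, 3/4, 9/7, 7, 35/4}, Interval(-7/8, 5/44)), ProductSet(Interval(-23/9, 9/7), {-7/8, -5/98, 5/44, 2/9, 3/7, 8}))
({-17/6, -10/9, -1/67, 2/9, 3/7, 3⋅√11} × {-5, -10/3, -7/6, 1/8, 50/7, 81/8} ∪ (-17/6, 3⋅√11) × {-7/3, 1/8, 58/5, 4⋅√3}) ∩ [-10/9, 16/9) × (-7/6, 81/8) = ({-10/9, -1/67, 2/9, 3/7} × {1/8, 50/7}) ∪ ([-10/9, 16/9) × {1/8, 4⋅√3})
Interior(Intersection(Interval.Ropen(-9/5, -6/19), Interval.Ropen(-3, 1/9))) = Interval.open(-9/5, -6/19)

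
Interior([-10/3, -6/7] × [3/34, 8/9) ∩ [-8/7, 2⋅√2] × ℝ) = (-8/7, -6/7) × (3/34, 8/9)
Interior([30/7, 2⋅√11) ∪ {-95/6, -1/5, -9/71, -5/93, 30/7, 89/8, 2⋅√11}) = (30/7, 2⋅√11)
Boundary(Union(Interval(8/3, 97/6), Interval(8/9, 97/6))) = {8/9, 97/6}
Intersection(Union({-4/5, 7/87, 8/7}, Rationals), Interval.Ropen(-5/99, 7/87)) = Intersection(Interval.Ropen(-5/99, 7/87), Rationals)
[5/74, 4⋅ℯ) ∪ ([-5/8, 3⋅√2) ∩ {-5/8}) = {-5/8} ∪ [5/74, 4⋅ℯ)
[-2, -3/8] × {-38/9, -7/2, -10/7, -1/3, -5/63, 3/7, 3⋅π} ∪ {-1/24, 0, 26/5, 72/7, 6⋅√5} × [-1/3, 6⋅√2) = ([-2, -3/8] × {-38/9, -7/2, -10/7, -1/3, -5/63, 3/7, 3⋅π}) ∪ ({-1/24, 0, 26/5, 72/7, 6⋅√5} × [-1/3, 6⋅√2))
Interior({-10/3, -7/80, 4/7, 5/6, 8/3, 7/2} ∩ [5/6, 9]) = ∅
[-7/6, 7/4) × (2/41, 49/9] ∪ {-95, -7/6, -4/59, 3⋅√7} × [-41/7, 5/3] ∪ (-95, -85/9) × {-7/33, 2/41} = ((-95, -85/9) × {-7/33, 2/41}) ∪ ([-7/6, 7/4) × (2/41, 49/9]) ∪ ({-95, -7/6, -4/59, 3⋅√7} × [-41/7, 5/3])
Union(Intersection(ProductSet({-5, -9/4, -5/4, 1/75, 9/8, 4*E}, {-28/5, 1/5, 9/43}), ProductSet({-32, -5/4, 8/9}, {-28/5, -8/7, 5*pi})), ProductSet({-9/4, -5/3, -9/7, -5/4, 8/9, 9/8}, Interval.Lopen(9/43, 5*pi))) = Union(ProductSet({-5/4}, {-28/5}), ProductSet({-9/4, -5/3, -9/7, -5/4, 8/9, 9/8}, Interval.Lopen(9/43, 5*pi)))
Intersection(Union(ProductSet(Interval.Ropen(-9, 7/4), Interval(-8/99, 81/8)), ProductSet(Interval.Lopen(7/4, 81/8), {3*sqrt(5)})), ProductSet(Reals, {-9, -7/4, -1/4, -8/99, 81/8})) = ProductSet(Interval.Ropen(-9, 7/4), {-8/99, 81/8})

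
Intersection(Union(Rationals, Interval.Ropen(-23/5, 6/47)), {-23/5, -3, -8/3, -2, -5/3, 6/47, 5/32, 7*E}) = {-23/5, -3, -8/3, -2, -5/3, 6/47, 5/32}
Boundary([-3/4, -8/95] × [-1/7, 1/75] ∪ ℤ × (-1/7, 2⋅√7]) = ({-3/4, -8/95} × [-1/7, 1/75]) ∪ ([-3/4, -8/95] × {-1/7, 1/75}) ∪ (ℤ × ({-1/7} ∪ [1/75, 2⋅√7])) ∪ ((ℤ \ (-3/4, -8/95)) × [-1/7, 2⋅√7])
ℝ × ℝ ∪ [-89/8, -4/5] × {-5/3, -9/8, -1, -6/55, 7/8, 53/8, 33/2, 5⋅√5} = ℝ × ℝ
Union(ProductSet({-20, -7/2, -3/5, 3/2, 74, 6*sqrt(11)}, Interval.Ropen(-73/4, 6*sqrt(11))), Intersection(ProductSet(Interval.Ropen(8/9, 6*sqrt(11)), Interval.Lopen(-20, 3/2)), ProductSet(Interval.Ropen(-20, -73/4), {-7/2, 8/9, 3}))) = ProductSet({-20, -7/2, -3/5, 3/2, 74, 6*sqrt(11)}, Interval.Ropen(-73/4, 6*sqrt(11)))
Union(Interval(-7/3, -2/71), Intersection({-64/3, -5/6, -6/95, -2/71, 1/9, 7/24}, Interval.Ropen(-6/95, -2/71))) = Interval(-7/3, -2/71)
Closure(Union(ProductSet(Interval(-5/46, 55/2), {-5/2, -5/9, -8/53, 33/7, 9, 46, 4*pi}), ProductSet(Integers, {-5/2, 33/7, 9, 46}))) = Union(ProductSet(Integers, {-5/2, 33/7, 9, 46}), ProductSet(Interval(-5/46, 55/2), {-5/2, -5/9, -8/53, 33/7, 9, 46, 4*pi}))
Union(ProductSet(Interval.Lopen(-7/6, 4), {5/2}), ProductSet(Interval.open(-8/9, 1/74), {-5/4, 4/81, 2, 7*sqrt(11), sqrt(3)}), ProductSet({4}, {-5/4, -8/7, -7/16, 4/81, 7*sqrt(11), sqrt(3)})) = Union(ProductSet({4}, {-5/4, -8/7, -7/16, 4/81, 7*sqrt(11), sqrt(3)}), ProductSet(Interval.Lopen(-7/6, 4), {5/2}), ProductSet(Interval.open(-8/9, 1/74), {-5/4, 4/81, 2, 7*sqrt(11), sqrt(3)}))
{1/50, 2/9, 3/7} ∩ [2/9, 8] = {2/9, 3/7}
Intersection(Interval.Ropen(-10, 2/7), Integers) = Range(-10, 1, 1)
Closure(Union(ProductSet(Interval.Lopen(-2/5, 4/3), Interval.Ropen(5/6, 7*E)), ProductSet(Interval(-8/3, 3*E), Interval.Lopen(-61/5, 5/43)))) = Union(ProductSet({-2/5, 4/3}, Interval(5/6, 7*E)), ProductSet(Interval(-8/3, 3*E), Interval(-61/5, 5/43)), ProductSet(Interval(-2/5, 4/3), {5/6, 7*E}), ProductSet(Interval.Lopen(-2/5, 4/3), Interval.Ropen(5/6, 7*E)))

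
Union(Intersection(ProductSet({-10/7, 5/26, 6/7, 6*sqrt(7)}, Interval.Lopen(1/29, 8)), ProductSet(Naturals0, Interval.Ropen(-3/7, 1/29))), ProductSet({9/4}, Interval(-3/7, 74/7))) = ProductSet({9/4}, Interval(-3/7, 74/7))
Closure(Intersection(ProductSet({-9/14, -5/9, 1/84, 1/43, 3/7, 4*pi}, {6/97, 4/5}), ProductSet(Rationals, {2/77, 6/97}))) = ProductSet({-9/14, -5/9, 1/84, 1/43, 3/7}, {6/97})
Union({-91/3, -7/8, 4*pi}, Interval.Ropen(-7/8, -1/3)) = Union({-91/3, 4*pi}, Interval.Ropen(-7/8, -1/3))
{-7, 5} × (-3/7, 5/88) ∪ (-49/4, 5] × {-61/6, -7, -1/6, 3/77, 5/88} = ({-7, 5} × (-3/7, 5/88)) ∪ ((-49/4, 5] × {-61/6, -7, -1/6, 3/77, 5/88})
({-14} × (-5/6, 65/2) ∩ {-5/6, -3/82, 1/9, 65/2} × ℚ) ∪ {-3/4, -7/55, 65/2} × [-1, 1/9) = {-3/4, -7/55, 65/2} × [-1, 1/9)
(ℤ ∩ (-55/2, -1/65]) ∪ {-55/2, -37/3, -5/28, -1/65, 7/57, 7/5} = {-55/2, -37/3, -5/28, -1/65, 7/57, 7/5} ∪ {-27, -26, …, -1}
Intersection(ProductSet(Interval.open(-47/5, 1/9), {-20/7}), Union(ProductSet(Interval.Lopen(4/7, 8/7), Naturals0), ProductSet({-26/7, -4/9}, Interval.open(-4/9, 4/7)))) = EmptySet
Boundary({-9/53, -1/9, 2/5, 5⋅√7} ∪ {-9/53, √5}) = {-9/53, -1/9, 2/5, √5, 5⋅√7}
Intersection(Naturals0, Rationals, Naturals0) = Naturals0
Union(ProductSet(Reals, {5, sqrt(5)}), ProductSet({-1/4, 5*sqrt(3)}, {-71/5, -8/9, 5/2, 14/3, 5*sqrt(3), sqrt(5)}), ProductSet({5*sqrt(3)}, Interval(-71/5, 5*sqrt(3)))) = Union(ProductSet({5*sqrt(3)}, Interval(-71/5, 5*sqrt(3))), ProductSet({-1/4, 5*sqrt(3)}, {-71/5, -8/9, 5/2, 14/3, 5*sqrt(3), sqrt(5)}), ProductSet(Reals, {5, sqrt(5)}))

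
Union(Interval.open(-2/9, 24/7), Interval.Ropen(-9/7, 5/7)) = Interval.Ropen(-9/7, 24/7)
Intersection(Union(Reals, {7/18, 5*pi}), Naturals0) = Naturals0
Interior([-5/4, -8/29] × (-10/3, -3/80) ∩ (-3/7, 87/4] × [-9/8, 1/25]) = (-3/7, -8/29) × (-9/8, -3/80)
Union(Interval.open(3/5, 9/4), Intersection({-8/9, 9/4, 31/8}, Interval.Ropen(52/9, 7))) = Interval.open(3/5, 9/4)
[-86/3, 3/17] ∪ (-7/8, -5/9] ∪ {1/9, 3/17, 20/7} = [-86/3, 3/17] ∪ {20/7}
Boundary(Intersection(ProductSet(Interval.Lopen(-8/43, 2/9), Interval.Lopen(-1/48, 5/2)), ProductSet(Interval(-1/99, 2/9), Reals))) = Union(ProductSet({-1/99, 2/9}, Interval(-1/48, 5/2)), ProductSet(Interval(-1/99, 2/9), {-1/48, 5/2}))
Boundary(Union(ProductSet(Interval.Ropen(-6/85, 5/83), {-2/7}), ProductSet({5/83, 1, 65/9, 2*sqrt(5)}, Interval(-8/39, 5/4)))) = Union(ProductSet({5/83, 1, 65/9, 2*sqrt(5)}, Interval(-8/39, 5/4)), ProductSet(Interval(-6/85, 5/83), {-2/7}))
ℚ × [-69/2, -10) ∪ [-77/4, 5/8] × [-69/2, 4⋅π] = (ℚ × [-69/2, -10)) ∪ ([-77/4, 5/8] × [-69/2, 4⋅π])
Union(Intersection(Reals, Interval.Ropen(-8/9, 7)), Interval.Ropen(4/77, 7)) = Interval.Ropen(-8/9, 7)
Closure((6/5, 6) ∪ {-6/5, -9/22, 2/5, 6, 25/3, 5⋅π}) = {-6/5, -9/22, 2/5, 25/3, 5⋅π} ∪ [6/5, 6]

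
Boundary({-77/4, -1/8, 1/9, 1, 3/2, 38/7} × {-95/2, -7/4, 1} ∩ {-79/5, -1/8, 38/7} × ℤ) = {-1/8, 38/7} × {1}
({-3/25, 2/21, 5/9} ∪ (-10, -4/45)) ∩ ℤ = {-9, -8, …, -1}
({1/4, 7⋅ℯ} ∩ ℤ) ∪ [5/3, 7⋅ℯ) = [5/3, 7⋅ℯ)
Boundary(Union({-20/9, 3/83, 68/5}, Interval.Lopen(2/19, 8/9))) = {-20/9, 3/83, 2/19, 8/9, 68/5}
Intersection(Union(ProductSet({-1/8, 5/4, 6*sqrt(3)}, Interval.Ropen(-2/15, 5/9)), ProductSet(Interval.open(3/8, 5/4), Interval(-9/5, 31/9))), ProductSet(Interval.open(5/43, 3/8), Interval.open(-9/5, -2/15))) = EmptySet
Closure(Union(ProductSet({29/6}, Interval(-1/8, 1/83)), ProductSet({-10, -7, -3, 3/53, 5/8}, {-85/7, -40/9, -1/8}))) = Union(ProductSet({29/6}, Interval(-1/8, 1/83)), ProductSet({-10, -7, -3, 3/53, 5/8}, {-85/7, -40/9, -1/8}))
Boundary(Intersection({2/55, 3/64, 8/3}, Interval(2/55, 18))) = {2/55, 3/64, 8/3}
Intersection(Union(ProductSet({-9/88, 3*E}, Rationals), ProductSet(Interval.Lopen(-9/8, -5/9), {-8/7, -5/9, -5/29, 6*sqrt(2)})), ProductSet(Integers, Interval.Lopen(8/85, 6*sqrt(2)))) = ProductSet(Range(-1, 0, 1), {6*sqrt(2)})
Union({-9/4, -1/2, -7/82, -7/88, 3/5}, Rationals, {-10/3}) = Rationals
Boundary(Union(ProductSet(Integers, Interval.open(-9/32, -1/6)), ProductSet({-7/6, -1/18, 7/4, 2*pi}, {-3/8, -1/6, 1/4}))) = Union(ProductSet({-7/6, -1/18, 7/4, 2*pi}, {-3/8, -1/6, 1/4}), ProductSet(Integers, Interval(-9/32, -1/6)))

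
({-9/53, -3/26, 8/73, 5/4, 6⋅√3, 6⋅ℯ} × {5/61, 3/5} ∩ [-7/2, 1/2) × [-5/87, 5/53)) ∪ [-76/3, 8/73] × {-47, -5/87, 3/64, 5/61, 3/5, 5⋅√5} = [-76/3, 8/73] × {-47, -5/87, 3/64, 5/61, 3/5, 5⋅√5}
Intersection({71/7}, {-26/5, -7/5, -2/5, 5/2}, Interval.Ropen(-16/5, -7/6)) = EmptySet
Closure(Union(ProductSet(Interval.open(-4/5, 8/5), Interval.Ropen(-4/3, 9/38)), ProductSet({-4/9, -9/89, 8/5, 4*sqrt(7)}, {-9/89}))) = Union(ProductSet({-4/5, 8/5}, Interval(-4/3, 9/38)), ProductSet({-4/9, -9/89, 8/5, 4*sqrt(7)}, {-9/89}), ProductSet(Interval(-4/5, 8/5), {-4/3, 9/38}), ProductSet(Interval.open(-4/5, 8/5), Interval.Ropen(-4/3, 9/38)))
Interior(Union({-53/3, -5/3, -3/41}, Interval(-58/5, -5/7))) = Interval.open(-58/5, -5/7)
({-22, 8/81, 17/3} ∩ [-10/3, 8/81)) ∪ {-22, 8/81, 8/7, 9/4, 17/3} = {-22, 8/81, 8/7, 9/4, 17/3}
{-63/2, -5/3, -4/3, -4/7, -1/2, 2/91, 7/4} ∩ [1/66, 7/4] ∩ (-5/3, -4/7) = ∅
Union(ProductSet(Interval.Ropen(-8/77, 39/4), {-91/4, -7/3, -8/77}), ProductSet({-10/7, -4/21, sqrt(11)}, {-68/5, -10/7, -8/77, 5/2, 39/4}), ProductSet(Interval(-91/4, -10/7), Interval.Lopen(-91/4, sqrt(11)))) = Union(ProductSet({-10/7, -4/21, sqrt(11)}, {-68/5, -10/7, -8/77, 5/2, 39/4}), ProductSet(Interval(-91/4, -10/7), Interval.Lopen(-91/4, sqrt(11))), ProductSet(Interval.Ropen(-8/77, 39/4), {-91/4, -7/3, -8/77}))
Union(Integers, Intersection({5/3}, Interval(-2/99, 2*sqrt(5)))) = Union({5/3}, Integers)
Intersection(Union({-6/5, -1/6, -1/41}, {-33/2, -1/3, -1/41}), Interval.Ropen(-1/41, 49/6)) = {-1/41}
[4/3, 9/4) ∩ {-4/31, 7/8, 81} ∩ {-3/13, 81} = ∅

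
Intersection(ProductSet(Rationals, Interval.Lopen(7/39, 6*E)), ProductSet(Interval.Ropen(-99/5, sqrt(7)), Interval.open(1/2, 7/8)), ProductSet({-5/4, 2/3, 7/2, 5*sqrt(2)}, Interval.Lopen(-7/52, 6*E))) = ProductSet({-5/4, 2/3}, Interval.open(1/2, 7/8))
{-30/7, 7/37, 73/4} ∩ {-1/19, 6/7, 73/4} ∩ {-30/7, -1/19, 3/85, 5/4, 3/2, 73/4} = {73/4}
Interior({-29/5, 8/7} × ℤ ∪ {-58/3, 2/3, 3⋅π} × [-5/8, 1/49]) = ∅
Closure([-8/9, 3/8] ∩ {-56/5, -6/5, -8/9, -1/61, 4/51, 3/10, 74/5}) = {-8/9, -1/61, 4/51, 3/10}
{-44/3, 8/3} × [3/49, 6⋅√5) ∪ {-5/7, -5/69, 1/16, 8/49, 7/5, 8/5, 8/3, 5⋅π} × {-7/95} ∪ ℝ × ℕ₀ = (ℝ × ℕ₀) ∪ ({-44/3, 8/3} × [3/49, 6⋅√5)) ∪ ({-5/7, -5/69, 1/16, 8/49, 7/5, 8/5, 8/3, 5⋅π} × {-7/95})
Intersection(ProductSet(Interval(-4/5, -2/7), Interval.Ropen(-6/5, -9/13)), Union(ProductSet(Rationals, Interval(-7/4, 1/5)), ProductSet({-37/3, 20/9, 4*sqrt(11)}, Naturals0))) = ProductSet(Intersection(Interval(-4/5, -2/7), Rationals), Interval.Ropen(-6/5, -9/13))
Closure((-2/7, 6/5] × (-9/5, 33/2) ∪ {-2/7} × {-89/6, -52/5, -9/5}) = ({-2/7} × {-89/6, -52/5, -9/5}) ∪ ({-2/7, 6/5} × [-9/5, 33/2]) ∪ ([-2/7, 6/5] × {-9/5, 33/2}) ∪ ((-2/7, 6/5] × (-9/5, 33/2))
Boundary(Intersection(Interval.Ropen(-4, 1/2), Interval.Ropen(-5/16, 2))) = {-5/16, 1/2}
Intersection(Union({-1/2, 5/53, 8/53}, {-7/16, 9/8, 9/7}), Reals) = {-1/2, -7/16, 5/53, 8/53, 9/8, 9/7}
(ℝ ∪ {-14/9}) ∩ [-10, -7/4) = [-10, -7/4)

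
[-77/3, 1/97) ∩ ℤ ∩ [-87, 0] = {-25, -24, …, 0}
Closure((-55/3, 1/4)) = [-55/3, 1/4]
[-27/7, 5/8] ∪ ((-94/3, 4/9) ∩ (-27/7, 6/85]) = [-27/7, 5/8]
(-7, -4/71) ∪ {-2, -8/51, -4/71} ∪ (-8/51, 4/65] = (-7, 4/65]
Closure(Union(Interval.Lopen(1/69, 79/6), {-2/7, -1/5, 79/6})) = Union({-2/7, -1/5}, Interval(1/69, 79/6))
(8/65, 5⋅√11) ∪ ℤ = ℤ ∪ (8/65, 5⋅√11)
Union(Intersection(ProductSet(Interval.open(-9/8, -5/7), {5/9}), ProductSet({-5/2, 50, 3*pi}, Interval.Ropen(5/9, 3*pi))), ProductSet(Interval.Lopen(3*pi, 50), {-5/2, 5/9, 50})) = ProductSet(Interval.Lopen(3*pi, 50), {-5/2, 5/9, 50})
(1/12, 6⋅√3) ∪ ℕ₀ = ℕ₀ ∪ (1/12, 6⋅√3)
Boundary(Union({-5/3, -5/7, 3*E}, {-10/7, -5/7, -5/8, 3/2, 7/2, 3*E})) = {-5/3, -10/7, -5/7, -5/8, 3/2, 7/2, 3*E}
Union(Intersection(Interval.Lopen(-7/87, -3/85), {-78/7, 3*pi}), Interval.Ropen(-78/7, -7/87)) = Interval.Ropen(-78/7, -7/87)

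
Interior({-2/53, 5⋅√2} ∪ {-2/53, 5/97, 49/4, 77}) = ∅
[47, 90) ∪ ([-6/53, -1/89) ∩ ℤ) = [47, 90)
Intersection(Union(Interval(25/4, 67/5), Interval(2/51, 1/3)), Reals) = Union(Interval(2/51, 1/3), Interval(25/4, 67/5))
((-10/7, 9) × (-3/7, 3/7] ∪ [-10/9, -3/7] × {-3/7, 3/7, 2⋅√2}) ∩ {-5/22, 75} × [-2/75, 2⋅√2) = {-5/22} × [-2/75, 3/7]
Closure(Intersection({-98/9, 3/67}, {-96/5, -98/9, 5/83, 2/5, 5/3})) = {-98/9}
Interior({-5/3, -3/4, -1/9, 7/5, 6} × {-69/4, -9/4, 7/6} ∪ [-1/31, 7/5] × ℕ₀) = ∅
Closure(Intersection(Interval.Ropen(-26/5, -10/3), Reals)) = Interval(-26/5, -10/3)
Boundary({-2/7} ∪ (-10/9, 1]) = {-10/9, 1}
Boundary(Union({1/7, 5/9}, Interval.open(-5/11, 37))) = {-5/11, 37}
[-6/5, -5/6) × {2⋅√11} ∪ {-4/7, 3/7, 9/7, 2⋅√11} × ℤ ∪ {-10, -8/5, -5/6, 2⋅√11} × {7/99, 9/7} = ({-4/7, 3/7, 9/7, 2⋅√11} × ℤ) ∪ ([-6/5, -5/6) × {2⋅√11}) ∪ ({-10, -8/5, -5/6, 2⋅√11} × {7/99, 9/7})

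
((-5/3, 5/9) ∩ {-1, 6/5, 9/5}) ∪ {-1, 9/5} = {-1, 9/5}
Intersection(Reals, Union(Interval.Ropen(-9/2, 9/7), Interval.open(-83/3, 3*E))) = Interval.open(-83/3, 3*E)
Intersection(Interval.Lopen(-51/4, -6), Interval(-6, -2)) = {-6}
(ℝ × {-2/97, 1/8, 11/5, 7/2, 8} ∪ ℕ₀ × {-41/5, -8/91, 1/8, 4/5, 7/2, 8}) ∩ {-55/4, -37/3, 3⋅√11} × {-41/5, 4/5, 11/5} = {-55/4, -37/3, 3⋅√11} × {11/5}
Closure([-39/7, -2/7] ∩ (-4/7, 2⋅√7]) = [-4/7, -2/7]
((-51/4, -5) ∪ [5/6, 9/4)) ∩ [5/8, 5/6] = {5/6}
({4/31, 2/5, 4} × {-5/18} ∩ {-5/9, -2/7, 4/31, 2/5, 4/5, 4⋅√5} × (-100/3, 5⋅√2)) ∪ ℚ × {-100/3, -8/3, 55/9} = ({4/31, 2/5} × {-5/18}) ∪ (ℚ × {-100/3, -8/3, 55/9})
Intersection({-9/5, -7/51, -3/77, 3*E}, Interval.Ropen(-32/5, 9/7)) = {-9/5, -7/51, -3/77}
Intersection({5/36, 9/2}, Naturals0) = EmptySet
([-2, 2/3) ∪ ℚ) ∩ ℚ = ℚ ∪ (ℚ ∩ [-2, 2/3])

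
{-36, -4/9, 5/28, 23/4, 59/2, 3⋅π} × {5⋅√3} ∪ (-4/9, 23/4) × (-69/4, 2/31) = ((-4/9, 23/4) × (-69/4, 2/31)) ∪ ({-36, -4/9, 5/28, 23/4, 59/2, 3⋅π} × {5⋅√3})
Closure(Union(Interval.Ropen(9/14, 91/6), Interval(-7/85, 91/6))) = Interval(-7/85, 91/6)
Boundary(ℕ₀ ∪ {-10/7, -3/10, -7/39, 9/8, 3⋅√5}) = {-10/7, -3/10, -7/39, 9/8, 3⋅√5} ∪ ℕ₀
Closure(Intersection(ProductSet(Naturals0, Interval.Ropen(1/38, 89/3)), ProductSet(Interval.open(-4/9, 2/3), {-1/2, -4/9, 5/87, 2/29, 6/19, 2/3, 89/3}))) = ProductSet(Range(0, 1, 1), {5/87, 2/29, 6/19, 2/3})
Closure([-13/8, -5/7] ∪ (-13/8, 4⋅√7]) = [-13/8, 4⋅√7]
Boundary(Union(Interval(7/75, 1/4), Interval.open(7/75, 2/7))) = {7/75, 2/7}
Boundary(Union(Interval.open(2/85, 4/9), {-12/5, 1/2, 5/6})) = {-12/5, 2/85, 4/9, 1/2, 5/6}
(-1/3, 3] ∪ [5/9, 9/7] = (-1/3, 3]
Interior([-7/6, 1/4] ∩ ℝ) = (-7/6, 1/4)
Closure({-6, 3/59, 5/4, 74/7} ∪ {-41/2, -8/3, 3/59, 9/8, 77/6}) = {-41/2, -6, -8/3, 3/59, 9/8, 5/4, 74/7, 77/6}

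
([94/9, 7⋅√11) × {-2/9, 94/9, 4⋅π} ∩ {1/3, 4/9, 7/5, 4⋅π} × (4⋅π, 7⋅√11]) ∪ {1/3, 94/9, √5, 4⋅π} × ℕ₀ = {1/3, 94/9, √5, 4⋅π} × ℕ₀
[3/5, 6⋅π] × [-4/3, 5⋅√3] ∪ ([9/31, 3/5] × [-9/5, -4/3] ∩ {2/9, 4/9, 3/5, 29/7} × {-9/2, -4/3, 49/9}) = ({4/9, 3/5} × {-4/3}) ∪ ([3/5, 6⋅π] × [-4/3, 5⋅√3])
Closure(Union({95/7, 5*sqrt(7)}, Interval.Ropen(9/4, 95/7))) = Interval(9/4, 95/7)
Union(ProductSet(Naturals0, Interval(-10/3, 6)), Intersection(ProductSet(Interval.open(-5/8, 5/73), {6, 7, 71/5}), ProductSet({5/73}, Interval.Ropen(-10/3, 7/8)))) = ProductSet(Naturals0, Interval(-10/3, 6))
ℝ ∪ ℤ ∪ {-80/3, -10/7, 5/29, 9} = ℝ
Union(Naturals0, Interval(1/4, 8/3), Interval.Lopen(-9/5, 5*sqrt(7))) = Union(Interval.Lopen(-9/5, 5*sqrt(7)), Naturals0)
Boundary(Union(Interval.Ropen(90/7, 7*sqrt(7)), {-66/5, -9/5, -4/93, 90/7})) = {-66/5, -9/5, -4/93, 90/7, 7*sqrt(7)}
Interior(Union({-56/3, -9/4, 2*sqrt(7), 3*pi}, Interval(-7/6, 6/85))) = Interval.open(-7/6, 6/85)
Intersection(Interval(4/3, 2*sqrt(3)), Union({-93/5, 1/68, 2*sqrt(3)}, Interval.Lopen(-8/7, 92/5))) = Interval(4/3, 2*sqrt(3))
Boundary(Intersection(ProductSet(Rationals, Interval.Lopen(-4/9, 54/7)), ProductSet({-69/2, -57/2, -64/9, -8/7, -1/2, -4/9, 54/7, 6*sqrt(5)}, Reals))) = ProductSet({-69/2, -57/2, -64/9, -8/7, -1/2, -4/9, 54/7}, Interval(-4/9, 54/7))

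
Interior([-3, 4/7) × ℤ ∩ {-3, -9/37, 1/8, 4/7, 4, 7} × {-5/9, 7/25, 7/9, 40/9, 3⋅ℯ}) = ∅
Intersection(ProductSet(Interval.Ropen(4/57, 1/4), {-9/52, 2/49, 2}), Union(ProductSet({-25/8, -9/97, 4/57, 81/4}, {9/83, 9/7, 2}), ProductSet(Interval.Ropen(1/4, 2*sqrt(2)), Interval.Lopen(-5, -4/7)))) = ProductSet({4/57}, {2})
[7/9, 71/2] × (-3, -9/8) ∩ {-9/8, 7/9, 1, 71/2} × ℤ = {7/9, 1, 71/2} × {-2}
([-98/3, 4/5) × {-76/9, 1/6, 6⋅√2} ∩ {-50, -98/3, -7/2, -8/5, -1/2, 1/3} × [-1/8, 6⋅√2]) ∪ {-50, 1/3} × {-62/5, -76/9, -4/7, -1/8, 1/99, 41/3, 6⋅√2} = ({-98/3, -7/2, -8/5, -1/2, 1/3} × {1/6, 6⋅√2}) ∪ ({-50, 1/3} × {-62/5, -76/9, -4/7, -1/8, 1/99, 41/3, 6⋅√2})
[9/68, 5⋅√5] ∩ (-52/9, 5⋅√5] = [9/68, 5⋅√5]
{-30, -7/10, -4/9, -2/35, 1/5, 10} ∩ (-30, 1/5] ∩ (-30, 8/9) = {-7/10, -4/9, -2/35, 1/5}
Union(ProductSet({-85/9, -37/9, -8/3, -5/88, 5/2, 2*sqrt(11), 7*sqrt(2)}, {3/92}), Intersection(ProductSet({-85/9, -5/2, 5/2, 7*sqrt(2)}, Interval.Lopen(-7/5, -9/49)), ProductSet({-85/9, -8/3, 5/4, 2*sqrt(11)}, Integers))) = Union(ProductSet({-85/9}, Range(-1, 0, 1)), ProductSet({-85/9, -37/9, -8/3, -5/88, 5/2, 2*sqrt(11), 7*sqrt(2)}, {3/92}))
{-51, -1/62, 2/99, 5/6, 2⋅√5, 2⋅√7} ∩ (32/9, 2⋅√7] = {2⋅√5, 2⋅√7}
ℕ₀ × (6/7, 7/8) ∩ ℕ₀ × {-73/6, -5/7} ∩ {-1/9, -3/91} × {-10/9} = ∅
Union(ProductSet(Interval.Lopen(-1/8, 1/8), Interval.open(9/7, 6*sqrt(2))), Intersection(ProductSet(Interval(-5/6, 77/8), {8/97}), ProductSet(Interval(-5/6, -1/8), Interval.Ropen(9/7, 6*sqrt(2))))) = ProductSet(Interval.Lopen(-1/8, 1/8), Interval.open(9/7, 6*sqrt(2)))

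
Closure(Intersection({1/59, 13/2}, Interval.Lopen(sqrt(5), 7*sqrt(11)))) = {13/2}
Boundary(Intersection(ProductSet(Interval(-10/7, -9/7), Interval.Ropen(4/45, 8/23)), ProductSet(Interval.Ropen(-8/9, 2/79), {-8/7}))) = EmptySet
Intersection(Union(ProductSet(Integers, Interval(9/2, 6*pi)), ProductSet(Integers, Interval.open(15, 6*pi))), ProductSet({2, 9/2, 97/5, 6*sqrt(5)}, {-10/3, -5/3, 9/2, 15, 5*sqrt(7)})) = ProductSet({2}, {9/2, 15, 5*sqrt(7)})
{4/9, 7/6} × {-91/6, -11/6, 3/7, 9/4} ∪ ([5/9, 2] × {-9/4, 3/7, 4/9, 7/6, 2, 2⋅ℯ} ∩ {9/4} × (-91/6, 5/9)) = {4/9, 7/6} × {-91/6, -11/6, 3/7, 9/4}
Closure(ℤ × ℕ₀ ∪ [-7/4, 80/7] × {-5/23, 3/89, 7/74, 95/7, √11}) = (ℤ × ℕ₀) ∪ ([-7/4, 80/7] × {-5/23, 3/89, 7/74, 95/7, √11})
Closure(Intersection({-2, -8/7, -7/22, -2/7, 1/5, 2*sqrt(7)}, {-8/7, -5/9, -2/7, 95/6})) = {-8/7, -2/7}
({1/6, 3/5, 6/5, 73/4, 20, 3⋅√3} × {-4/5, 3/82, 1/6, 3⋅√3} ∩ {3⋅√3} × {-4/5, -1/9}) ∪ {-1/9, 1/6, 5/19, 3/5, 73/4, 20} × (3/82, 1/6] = ({3⋅√3} × {-4/5}) ∪ ({-1/9, 1/6, 5/19, 3/5, 73/4, 20} × (3/82, 1/6])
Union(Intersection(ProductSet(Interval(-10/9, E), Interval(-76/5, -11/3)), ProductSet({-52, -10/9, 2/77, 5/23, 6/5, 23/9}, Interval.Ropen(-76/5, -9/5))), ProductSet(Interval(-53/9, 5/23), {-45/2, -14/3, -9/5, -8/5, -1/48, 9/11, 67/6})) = Union(ProductSet({-10/9, 2/77, 5/23, 6/5, 23/9}, Interval(-76/5, -11/3)), ProductSet(Interval(-53/9, 5/23), {-45/2, -14/3, -9/5, -8/5, -1/48, 9/11, 67/6}))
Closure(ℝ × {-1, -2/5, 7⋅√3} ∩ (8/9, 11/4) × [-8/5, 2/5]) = [8/9, 11/4] × {-1, -2/5}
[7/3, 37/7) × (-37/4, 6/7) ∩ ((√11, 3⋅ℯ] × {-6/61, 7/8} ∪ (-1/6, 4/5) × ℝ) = (√11, 37/7) × {-6/61}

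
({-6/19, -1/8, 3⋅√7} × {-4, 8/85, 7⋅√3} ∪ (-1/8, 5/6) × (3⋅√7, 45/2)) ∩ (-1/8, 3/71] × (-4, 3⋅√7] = ∅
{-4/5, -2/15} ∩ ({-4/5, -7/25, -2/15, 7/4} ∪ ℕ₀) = {-4/5, -2/15}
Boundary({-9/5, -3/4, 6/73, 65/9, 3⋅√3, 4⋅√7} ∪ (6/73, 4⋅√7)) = {-9/5, -3/4, 6/73, 4⋅√7}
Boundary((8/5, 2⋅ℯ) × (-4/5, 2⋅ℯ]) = ({8/5, 2⋅ℯ} × [-4/5, 2⋅ℯ]) ∪ ([8/5, 2⋅ℯ] × {-4/5, 2⋅ℯ})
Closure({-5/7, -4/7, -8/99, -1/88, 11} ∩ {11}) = {11}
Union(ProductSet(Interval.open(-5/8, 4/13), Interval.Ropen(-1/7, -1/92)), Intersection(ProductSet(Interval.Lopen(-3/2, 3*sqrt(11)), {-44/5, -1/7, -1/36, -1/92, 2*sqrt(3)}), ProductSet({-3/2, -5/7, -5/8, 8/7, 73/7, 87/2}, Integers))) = ProductSet(Interval.open(-5/8, 4/13), Interval.Ropen(-1/7, -1/92))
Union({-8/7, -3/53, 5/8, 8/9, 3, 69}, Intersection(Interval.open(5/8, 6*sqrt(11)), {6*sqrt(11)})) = {-8/7, -3/53, 5/8, 8/9, 3, 69}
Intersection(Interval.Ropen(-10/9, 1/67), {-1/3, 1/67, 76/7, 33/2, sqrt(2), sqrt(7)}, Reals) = {-1/3}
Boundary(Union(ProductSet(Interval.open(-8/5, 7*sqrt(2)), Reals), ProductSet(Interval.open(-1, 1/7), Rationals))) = ProductSet({-8/5, 7*sqrt(2)}, Reals)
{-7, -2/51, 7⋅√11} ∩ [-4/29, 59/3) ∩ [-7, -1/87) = {-2/51}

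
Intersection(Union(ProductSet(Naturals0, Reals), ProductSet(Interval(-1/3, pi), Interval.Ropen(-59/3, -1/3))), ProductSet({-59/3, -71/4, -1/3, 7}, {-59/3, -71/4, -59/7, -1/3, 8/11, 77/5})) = Union(ProductSet({-1/3}, {-59/3, -71/4, -59/7}), ProductSet({7}, {-59/3, -71/4, -59/7, -1/3, 8/11, 77/5}))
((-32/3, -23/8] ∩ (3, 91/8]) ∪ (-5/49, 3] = (-5/49, 3]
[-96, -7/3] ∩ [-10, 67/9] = [-10, -7/3]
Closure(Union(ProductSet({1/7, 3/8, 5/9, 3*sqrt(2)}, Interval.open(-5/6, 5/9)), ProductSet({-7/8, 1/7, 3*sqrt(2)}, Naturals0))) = Union(ProductSet({-7/8, 1/7, 3*sqrt(2)}, Naturals0), ProductSet({1/7, 3/8, 5/9, 3*sqrt(2)}, Interval(-5/6, 5/9)))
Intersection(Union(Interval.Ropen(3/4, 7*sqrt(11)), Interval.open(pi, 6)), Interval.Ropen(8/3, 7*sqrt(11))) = Interval.Ropen(8/3, 7*sqrt(11))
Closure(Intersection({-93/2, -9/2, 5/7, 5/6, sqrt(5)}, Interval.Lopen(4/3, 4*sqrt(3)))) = {sqrt(5)}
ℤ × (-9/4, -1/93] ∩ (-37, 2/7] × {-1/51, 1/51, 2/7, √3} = {-36, -35, …, 0} × {-1/51}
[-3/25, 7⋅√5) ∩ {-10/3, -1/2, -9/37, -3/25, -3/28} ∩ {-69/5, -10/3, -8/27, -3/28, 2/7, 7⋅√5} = {-3/28}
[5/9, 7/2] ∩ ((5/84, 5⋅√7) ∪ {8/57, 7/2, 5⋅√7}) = [5/9, 7/2]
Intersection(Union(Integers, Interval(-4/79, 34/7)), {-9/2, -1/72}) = {-1/72}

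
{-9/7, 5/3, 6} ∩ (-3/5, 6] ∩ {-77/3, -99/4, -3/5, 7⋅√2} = ∅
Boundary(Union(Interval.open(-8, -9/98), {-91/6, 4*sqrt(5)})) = {-91/6, -8, -9/98, 4*sqrt(5)}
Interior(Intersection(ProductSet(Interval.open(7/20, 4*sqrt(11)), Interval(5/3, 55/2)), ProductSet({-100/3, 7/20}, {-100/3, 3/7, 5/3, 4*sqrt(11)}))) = EmptySet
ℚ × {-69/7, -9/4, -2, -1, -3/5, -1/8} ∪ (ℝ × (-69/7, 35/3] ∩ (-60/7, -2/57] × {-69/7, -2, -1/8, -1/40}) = (ℚ × {-69/7, -9/4, -2, -1, -3/5, -1/8}) ∪ ((-60/7, -2/57] × {-2, -1/8, -1/40})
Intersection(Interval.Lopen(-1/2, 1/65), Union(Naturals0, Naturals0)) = Range(0, 1, 1)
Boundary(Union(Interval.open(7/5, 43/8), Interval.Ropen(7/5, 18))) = {7/5, 18}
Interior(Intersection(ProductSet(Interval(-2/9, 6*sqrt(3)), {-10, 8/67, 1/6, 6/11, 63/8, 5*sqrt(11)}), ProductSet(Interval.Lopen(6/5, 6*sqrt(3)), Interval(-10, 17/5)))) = EmptySet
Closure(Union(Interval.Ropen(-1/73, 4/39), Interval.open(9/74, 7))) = Union(Interval(-1/73, 4/39), Interval(9/74, 7))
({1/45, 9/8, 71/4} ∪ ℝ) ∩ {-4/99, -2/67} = {-4/99, -2/67}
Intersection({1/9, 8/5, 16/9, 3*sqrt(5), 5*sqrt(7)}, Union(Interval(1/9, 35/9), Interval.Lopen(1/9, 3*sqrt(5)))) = {1/9, 8/5, 16/9, 3*sqrt(5)}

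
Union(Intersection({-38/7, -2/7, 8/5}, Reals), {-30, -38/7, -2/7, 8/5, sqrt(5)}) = {-30, -38/7, -2/7, 8/5, sqrt(5)}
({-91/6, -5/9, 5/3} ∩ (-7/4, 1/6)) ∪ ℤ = ℤ ∪ {-5/9}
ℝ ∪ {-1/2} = ℝ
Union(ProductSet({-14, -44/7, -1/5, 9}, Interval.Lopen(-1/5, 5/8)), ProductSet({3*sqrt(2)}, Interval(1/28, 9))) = Union(ProductSet({3*sqrt(2)}, Interval(1/28, 9)), ProductSet({-14, -44/7, -1/5, 9}, Interval.Lopen(-1/5, 5/8)))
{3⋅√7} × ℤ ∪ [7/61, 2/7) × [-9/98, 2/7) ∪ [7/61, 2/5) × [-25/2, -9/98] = ({3⋅√7} × ℤ) ∪ ([7/61, 2/7) × [-9/98, 2/7)) ∪ ([7/61, 2/5) × [-25/2, -9/98])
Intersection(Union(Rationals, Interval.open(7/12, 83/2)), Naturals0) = Union(Naturals0, Range(1, 42, 1))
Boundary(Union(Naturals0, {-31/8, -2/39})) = Union({-31/8, -2/39}, Naturals0)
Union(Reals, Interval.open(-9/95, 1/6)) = Interval(-oo, oo)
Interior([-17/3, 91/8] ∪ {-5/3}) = (-17/3, 91/8)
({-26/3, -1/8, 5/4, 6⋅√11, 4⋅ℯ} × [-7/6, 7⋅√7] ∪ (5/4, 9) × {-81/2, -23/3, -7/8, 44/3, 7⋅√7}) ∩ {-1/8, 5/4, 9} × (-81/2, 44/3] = {-1/8, 5/4} × [-7/6, 44/3]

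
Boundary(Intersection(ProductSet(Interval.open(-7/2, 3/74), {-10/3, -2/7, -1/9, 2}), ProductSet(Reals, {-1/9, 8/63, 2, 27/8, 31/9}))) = ProductSet(Interval(-7/2, 3/74), {-1/9, 2})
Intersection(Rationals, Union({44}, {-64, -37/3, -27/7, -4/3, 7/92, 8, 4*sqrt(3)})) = {-64, -37/3, -27/7, -4/3, 7/92, 8, 44}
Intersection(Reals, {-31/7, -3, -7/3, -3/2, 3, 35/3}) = {-31/7, -3, -7/3, -3/2, 3, 35/3}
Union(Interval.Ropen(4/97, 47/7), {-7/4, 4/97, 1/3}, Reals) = Interval(-oo, oo)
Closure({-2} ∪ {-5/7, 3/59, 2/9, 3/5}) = {-2, -5/7, 3/59, 2/9, 3/5}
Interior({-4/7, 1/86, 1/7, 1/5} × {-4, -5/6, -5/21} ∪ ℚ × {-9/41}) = ∅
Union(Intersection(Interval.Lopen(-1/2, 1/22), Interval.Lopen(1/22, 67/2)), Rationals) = Rationals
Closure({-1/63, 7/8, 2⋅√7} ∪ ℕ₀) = {-1/63, 7/8, 2⋅√7} ∪ ℕ₀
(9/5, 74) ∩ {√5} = {√5}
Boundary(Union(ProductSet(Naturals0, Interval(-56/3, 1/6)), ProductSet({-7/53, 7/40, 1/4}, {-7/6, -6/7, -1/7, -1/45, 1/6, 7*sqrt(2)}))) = Union(ProductSet({-7/53, 7/40, 1/4}, {-7/6, -6/7, -1/7, -1/45, 1/6, 7*sqrt(2)}), ProductSet(Naturals0, Interval(-56/3, 1/6)))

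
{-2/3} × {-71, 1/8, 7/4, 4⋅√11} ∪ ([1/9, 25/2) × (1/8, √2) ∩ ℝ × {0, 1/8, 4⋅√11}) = {-2/3} × {-71, 1/8, 7/4, 4⋅√11}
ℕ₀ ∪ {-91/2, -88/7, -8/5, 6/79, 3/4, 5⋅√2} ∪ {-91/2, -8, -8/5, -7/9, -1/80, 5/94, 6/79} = {-91/2, -88/7, -8, -8/5, -7/9, -1/80, 5/94, 6/79, 3/4, 5⋅√2} ∪ ℕ₀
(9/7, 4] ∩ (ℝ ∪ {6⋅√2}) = (9/7, 4]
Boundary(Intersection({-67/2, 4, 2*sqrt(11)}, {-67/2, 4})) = {-67/2, 4}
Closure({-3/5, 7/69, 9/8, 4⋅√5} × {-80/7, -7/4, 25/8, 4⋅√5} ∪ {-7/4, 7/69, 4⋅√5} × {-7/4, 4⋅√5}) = ({-7/4, 7/69, 4⋅√5} × {-7/4, 4⋅√5}) ∪ ({-3/5, 7/69, 9/8, 4⋅√5} × {-80/7, -7/4, 25/8, 4⋅√5})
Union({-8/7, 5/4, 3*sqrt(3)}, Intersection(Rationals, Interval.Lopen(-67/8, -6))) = Union({-8/7, 5/4, 3*sqrt(3)}, Intersection(Interval.Lopen(-67/8, -6), Rationals))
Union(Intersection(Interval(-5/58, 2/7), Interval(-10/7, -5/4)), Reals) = Reals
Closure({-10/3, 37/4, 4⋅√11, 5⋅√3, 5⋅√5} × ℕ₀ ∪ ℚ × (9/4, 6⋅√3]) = (ℝ × [9/4, 6⋅√3]) ∪ ({-10/3, 37/4, 4⋅√11, 5⋅√3, 5⋅√5} × ℕ₀)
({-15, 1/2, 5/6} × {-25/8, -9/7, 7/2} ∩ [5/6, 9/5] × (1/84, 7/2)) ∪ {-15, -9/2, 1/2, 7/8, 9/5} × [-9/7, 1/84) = {-15, -9/2, 1/2, 7/8, 9/5} × [-9/7, 1/84)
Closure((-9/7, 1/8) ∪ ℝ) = (-∞, ∞)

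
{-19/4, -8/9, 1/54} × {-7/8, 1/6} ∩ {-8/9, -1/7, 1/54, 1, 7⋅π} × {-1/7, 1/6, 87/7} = {-8/9, 1/54} × {1/6}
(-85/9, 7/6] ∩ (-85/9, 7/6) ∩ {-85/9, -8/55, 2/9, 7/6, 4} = {-8/55, 2/9}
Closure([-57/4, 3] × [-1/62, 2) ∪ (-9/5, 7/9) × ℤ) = ((-9/5, 7/9) × ℤ) ∪ ([-57/4, 3] × [-1/62, 2]) ∪ ([-9/5, 7/9] × (ℤ \ (-1/62, 2)))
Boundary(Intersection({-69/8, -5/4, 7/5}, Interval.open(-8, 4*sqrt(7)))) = {-5/4, 7/5}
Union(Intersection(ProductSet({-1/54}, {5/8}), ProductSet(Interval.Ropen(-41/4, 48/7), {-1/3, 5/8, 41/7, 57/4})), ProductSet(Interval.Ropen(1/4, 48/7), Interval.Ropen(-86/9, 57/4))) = Union(ProductSet({-1/54}, {5/8}), ProductSet(Interval.Ropen(1/4, 48/7), Interval.Ropen(-86/9, 57/4)))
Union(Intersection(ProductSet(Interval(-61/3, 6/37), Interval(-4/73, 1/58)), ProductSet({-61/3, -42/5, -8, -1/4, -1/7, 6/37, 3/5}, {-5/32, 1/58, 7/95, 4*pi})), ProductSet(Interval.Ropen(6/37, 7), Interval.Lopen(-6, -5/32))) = Union(ProductSet({-61/3, -42/5, -8, -1/4, -1/7, 6/37}, {1/58}), ProductSet(Interval.Ropen(6/37, 7), Interval.Lopen(-6, -5/32)))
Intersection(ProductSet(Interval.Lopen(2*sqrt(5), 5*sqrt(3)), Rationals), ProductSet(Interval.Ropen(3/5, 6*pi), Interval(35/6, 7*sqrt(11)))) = ProductSet(Interval.Lopen(2*sqrt(5), 5*sqrt(3)), Intersection(Interval(35/6, 7*sqrt(11)), Rationals))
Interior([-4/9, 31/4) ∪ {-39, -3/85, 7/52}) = (-4/9, 31/4)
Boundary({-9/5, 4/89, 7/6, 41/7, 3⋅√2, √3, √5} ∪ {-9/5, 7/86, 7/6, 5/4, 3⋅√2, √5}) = {-9/5, 4/89, 7/86, 7/6, 5/4, 41/7, 3⋅√2, √3, √5}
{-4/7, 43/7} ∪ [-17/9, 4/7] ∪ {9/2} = [-17/9, 4/7] ∪ {9/2, 43/7}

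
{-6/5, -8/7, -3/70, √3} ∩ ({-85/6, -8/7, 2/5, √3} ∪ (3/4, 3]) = {-8/7, √3}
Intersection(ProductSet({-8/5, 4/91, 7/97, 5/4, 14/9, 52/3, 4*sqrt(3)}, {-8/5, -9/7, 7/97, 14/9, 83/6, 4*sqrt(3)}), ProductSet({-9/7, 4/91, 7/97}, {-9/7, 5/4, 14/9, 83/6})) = ProductSet({4/91, 7/97}, {-9/7, 14/9, 83/6})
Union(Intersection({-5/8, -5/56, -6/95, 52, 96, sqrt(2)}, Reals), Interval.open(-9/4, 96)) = Interval.Lopen(-9/4, 96)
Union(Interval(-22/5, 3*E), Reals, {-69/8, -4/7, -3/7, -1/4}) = Interval(-oo, oo)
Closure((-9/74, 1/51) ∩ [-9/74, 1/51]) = [-9/74, 1/51]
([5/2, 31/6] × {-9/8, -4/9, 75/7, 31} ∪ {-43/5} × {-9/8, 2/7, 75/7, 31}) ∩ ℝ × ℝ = ({-43/5} × {-9/8, 2/7, 75/7, 31}) ∪ ([5/2, 31/6] × {-9/8, -4/9, 75/7, 31})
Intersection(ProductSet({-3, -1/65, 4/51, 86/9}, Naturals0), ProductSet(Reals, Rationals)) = ProductSet({-3, -1/65, 4/51, 86/9}, Naturals0)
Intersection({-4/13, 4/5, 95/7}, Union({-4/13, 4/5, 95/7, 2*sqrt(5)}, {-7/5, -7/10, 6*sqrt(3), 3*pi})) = {-4/13, 4/5, 95/7}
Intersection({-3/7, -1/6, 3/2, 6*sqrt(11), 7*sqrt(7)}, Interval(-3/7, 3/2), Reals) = {-3/7, -1/6, 3/2}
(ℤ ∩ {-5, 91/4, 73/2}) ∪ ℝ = ℝ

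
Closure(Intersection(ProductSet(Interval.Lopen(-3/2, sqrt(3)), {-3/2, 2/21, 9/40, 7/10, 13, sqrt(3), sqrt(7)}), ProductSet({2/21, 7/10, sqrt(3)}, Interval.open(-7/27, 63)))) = ProductSet({2/21, 7/10, sqrt(3)}, {2/21, 9/40, 7/10, 13, sqrt(3), sqrt(7)})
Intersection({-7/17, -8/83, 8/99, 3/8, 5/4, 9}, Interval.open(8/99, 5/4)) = {3/8}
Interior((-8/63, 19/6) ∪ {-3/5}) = (-8/63, 19/6)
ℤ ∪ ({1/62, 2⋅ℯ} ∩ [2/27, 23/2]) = ℤ ∪ {2⋅ℯ}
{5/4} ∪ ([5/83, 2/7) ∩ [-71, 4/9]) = [5/83, 2/7) ∪ {5/4}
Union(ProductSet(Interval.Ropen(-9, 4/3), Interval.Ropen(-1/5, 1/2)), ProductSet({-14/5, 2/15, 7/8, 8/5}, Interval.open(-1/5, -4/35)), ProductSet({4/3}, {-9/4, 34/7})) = Union(ProductSet({4/3}, {-9/4, 34/7}), ProductSet({-14/5, 2/15, 7/8, 8/5}, Interval.open(-1/5, -4/35)), ProductSet(Interval.Ropen(-9, 4/3), Interval.Ropen(-1/5, 1/2)))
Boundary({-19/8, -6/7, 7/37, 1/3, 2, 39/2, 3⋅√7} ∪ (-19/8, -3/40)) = {-19/8, -3/40, 7/37, 1/3, 2, 39/2, 3⋅√7}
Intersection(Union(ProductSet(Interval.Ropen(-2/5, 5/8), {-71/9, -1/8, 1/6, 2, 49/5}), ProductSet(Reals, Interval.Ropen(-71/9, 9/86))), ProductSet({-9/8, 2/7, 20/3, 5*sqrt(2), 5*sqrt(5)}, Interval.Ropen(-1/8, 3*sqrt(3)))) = Union(ProductSet({2/7}, {-1/8, 1/6, 2}), ProductSet({-9/8, 2/7, 20/3, 5*sqrt(2), 5*sqrt(5)}, Interval.Ropen(-1/8, 9/86)))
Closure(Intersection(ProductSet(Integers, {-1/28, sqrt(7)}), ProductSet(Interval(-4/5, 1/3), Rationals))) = ProductSet(Range(0, 1, 1), {-1/28})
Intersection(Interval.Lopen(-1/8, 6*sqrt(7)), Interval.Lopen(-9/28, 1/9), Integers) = Range(0, 1, 1)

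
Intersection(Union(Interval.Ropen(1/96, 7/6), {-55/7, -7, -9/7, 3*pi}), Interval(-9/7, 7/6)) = Union({-9/7}, Interval.Ropen(1/96, 7/6))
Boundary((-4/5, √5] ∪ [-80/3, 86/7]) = {-80/3, 86/7}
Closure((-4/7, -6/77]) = [-4/7, -6/77]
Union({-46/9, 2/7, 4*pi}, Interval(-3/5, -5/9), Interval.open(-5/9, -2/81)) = Union({-46/9, 2/7, 4*pi}, Interval.Ropen(-3/5, -2/81))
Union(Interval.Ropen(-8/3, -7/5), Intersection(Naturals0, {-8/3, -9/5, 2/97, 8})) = Union({8}, Interval.Ropen(-8/3, -7/5))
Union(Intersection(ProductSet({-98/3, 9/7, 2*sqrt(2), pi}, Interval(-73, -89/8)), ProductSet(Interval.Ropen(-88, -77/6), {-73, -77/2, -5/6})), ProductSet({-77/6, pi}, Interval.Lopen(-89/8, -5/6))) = Union(ProductSet({-98/3}, {-73, -77/2}), ProductSet({-77/6, pi}, Interval.Lopen(-89/8, -5/6)))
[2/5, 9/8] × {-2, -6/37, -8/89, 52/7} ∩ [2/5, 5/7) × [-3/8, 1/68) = [2/5, 5/7) × {-6/37, -8/89}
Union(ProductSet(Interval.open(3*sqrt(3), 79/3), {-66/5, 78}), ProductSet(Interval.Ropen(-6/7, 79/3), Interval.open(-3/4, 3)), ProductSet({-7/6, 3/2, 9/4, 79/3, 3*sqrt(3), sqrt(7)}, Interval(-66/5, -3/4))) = Union(ProductSet({-7/6, 3/2, 9/4, 79/3, 3*sqrt(3), sqrt(7)}, Interval(-66/5, -3/4)), ProductSet(Interval.Ropen(-6/7, 79/3), Interval.open(-3/4, 3)), ProductSet(Interval.open(3*sqrt(3), 79/3), {-66/5, 78}))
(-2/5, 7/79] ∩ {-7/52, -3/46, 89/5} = {-7/52, -3/46}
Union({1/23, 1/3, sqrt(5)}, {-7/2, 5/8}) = {-7/2, 1/23, 1/3, 5/8, sqrt(5)}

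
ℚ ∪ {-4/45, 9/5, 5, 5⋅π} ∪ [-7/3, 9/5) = ℚ ∪ [-7/3, 9/5] ∪ {5⋅π}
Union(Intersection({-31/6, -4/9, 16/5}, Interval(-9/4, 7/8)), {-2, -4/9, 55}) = {-2, -4/9, 55}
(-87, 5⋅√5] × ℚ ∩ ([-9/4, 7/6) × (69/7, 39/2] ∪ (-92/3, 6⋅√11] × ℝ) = (-92/3, 5⋅√5] × ℚ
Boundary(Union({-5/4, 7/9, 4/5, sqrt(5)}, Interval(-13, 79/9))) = {-13, 79/9}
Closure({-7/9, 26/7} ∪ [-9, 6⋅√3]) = [-9, 6⋅√3]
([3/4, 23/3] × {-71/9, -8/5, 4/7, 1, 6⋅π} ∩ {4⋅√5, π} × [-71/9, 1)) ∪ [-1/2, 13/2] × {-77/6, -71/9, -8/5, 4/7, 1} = [-1/2, 13/2] × {-77/6, -71/9, -8/5, 4/7, 1}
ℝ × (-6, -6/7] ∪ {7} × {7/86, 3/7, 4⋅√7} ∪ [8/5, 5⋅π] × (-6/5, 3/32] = (ℝ × (-6, -6/7]) ∪ ({7} × {7/86, 3/7, 4⋅√7}) ∪ ([8/5, 5⋅π] × (-6/5, 3/32])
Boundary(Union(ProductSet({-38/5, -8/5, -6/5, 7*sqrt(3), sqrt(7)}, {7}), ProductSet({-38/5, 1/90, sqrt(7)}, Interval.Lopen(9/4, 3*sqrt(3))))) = Union(ProductSet({-38/5, 1/90, sqrt(7)}, Interval(9/4, 3*sqrt(3))), ProductSet({-38/5, -8/5, -6/5, 7*sqrt(3), sqrt(7)}, {7}))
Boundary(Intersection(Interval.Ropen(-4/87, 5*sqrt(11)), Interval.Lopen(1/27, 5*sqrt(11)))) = {1/27, 5*sqrt(11)}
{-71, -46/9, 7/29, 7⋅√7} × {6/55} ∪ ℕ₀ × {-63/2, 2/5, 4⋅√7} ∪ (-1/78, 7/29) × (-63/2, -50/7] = (ℕ₀ × {-63/2, 2/5, 4⋅√7}) ∪ ((-1/78, 7/29) × (-63/2, -50/7]) ∪ ({-71, -46/9, 7/29, 7⋅√7} × {6/55})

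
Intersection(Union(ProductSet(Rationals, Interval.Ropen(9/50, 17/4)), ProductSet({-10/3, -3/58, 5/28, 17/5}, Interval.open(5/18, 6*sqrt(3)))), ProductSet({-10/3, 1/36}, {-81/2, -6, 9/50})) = ProductSet({-10/3, 1/36}, {9/50})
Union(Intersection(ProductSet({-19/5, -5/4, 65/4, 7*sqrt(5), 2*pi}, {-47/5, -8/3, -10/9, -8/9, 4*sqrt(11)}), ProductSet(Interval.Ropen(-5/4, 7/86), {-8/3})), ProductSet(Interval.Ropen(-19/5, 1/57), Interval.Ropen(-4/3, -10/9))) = Union(ProductSet({-5/4}, {-8/3}), ProductSet(Interval.Ropen(-19/5, 1/57), Interval.Ropen(-4/3, -10/9)))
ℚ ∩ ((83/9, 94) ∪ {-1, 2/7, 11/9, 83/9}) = {-1, 2/7, 11/9} ∪ (ℚ ∩ [83/9, 94))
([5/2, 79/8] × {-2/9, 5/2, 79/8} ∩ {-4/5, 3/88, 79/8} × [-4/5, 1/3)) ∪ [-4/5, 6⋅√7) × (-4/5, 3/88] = [-4/5, 6⋅√7) × (-4/5, 3/88]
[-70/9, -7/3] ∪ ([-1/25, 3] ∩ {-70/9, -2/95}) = [-70/9, -7/3] ∪ {-2/95}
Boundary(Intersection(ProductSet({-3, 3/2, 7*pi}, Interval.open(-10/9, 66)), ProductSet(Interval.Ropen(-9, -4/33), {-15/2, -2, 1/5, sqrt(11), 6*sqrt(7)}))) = ProductSet({-3}, {1/5, sqrt(11), 6*sqrt(7)})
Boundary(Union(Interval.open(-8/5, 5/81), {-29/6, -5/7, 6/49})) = {-29/6, -8/5, 5/81, 6/49}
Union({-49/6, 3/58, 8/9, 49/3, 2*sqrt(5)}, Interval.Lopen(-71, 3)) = Union({49/3, 2*sqrt(5)}, Interval.Lopen(-71, 3))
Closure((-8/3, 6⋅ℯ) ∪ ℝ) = (-∞, ∞)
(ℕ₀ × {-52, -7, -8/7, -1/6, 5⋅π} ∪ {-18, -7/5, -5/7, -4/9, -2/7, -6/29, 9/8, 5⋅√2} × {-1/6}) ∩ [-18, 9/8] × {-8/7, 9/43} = {0, 1} × {-8/7}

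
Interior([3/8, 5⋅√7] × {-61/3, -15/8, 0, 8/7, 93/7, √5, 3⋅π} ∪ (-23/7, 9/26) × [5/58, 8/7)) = (-23/7, 9/26) × (5/58, 8/7)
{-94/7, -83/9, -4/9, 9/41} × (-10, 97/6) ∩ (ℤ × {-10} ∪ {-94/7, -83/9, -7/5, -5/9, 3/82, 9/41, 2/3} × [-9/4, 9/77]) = {-94/7, -83/9, 9/41} × [-9/4, 9/77]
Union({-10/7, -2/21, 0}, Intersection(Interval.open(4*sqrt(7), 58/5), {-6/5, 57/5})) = {-10/7, -2/21, 0, 57/5}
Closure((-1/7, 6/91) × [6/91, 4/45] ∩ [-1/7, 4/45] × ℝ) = [-1/7, 6/91] × [6/91, 4/45]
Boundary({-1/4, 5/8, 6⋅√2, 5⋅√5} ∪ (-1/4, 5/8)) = {-1/4, 5/8, 6⋅√2, 5⋅√5}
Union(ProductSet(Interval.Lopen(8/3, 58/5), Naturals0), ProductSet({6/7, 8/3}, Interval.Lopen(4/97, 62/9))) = Union(ProductSet({6/7, 8/3}, Interval.Lopen(4/97, 62/9)), ProductSet(Interval.Lopen(8/3, 58/5), Naturals0))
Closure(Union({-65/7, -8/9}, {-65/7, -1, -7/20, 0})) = {-65/7, -1, -8/9, -7/20, 0}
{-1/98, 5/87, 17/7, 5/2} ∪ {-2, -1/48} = {-2, -1/48, -1/98, 5/87, 17/7, 5/2}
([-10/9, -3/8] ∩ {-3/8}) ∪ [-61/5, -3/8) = [-61/5, -3/8]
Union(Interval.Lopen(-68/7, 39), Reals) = Interval(-oo, oo)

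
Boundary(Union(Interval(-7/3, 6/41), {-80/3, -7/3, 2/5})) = {-80/3, -7/3, 6/41, 2/5}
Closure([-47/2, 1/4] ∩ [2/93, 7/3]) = [2/93, 1/4]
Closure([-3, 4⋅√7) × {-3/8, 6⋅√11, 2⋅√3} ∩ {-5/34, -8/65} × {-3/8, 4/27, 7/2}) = {-5/34, -8/65} × {-3/8}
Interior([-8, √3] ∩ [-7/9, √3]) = (-7/9, √3)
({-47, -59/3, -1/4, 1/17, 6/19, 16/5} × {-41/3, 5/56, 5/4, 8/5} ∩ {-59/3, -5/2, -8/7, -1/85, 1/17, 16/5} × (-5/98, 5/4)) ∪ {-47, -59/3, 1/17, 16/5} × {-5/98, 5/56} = {-47, -59/3, 1/17, 16/5} × {-5/98, 5/56}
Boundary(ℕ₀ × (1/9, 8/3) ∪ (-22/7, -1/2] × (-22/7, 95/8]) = ({-22/7, -1/2} × [-22/7, 95/8]) ∪ ([-22/7, -1/2] × {-22/7, 95/8}) ∪ ((ℕ₀ \ (-22/7, -1/2)) × [1/9, 8/3])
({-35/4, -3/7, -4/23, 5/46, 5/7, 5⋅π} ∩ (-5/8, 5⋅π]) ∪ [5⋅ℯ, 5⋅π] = {-3/7, -4/23, 5/46, 5/7} ∪ [5⋅ℯ, 5⋅π]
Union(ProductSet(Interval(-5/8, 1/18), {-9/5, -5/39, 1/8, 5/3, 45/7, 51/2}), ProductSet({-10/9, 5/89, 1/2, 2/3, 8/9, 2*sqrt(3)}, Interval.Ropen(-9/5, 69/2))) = Union(ProductSet({-10/9, 5/89, 1/2, 2/3, 8/9, 2*sqrt(3)}, Interval.Ropen(-9/5, 69/2)), ProductSet(Interval(-5/8, 1/18), {-9/5, -5/39, 1/8, 5/3, 45/7, 51/2}))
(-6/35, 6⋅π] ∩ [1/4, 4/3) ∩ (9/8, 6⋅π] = (9/8, 4/3)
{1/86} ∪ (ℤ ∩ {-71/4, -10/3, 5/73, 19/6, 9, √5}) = {1/86, 9}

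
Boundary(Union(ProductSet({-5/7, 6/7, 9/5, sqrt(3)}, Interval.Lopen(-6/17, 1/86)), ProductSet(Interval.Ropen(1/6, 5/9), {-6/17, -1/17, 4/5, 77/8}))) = Union(ProductSet({-5/7, 6/7, 9/5, sqrt(3)}, Interval(-6/17, 1/86)), ProductSet(Interval(1/6, 5/9), {-6/17, -1/17, 4/5, 77/8}))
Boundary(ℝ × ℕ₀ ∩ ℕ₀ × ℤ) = ℕ₀ × ℕ₀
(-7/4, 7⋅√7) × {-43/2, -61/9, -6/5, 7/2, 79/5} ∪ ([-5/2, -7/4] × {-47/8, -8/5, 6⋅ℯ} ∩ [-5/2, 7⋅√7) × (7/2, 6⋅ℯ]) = ([-5/2, -7/4] × {6⋅ℯ}) ∪ ((-7/4, 7⋅√7) × {-43/2, -61/9, -6/5, 7/2, 79/5})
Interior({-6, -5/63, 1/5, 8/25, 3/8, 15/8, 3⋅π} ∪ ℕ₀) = ∅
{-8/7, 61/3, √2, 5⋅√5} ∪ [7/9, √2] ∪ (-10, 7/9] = (-10, √2] ∪ {61/3, 5⋅√5}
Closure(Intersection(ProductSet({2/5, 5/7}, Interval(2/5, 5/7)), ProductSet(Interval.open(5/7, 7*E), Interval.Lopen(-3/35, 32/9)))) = EmptySet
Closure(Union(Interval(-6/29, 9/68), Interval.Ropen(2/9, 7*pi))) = Union(Interval(-6/29, 9/68), Interval(2/9, 7*pi))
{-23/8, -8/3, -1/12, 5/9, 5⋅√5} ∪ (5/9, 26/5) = {-23/8, -8/3, -1/12, 5⋅√5} ∪ [5/9, 26/5)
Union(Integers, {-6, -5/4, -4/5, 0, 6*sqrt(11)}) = Union({-5/4, -4/5, 6*sqrt(11)}, Integers)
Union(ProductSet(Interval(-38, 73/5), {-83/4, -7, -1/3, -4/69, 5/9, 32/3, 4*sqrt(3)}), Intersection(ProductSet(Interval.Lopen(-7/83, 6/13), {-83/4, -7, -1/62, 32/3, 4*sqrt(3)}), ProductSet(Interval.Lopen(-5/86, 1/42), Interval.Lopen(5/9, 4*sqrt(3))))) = ProductSet(Interval(-38, 73/5), {-83/4, -7, -1/3, -4/69, 5/9, 32/3, 4*sqrt(3)})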